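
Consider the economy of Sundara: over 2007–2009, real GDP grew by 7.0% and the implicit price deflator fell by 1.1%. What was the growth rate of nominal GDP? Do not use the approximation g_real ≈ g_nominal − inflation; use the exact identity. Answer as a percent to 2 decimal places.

(1 + g_nom) = (1 + g_real)(1 + π) = 1.0700 × 0.9890 = 1.05823.

5.82%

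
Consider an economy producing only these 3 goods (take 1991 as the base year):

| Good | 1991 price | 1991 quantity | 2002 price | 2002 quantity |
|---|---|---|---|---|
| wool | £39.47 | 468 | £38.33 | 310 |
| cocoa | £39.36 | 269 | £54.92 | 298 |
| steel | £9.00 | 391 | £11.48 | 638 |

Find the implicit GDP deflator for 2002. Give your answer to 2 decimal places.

119.75

Nominal GDP 2002 = 38.33·310 + 54.92·298 + 11.48·638 = 35572.70.
Real GDP 2002 (at 1991 prices) = 39.47·310 + 39.36·298 + 9.00·638 = 29706.98.
Deflator = Nominal/Real × 100 = 35572.70/29706.98 × 100 = 119.745.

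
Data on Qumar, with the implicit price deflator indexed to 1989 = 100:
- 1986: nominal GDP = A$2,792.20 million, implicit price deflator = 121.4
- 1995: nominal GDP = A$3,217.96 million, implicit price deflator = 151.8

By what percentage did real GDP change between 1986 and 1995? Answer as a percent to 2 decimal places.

-7.83%

Deflate each year: 1986 → 2792.20/1.214 = 2300.00; 1995 → 3217.96/1.518 = 2119.87.
So real GDP changed by 2119.87/2300.00 − 1 = -0.0783, i.e. -7.83%.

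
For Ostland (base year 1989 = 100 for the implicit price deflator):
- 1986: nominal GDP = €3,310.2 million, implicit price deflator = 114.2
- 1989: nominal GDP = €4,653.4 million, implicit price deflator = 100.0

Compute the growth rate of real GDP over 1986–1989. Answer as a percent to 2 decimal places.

60.54%

Deflate each year: 1986 → 3310.2/1.142 = 2898.60; 1989 → 4653.4/1.000 = 4653.40.
So real GDP changed by 4653.40/2898.60 − 1 = 0.6054, i.e. 60.54%.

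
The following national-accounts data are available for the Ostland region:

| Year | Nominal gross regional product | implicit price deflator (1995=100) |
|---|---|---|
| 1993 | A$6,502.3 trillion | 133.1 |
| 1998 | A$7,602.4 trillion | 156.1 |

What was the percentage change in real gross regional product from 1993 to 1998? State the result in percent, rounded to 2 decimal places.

Real gross regional product 1993 = 6502.3 / 1.331 = 4885.27.
Real gross regional product 1998 = 7602.4 / 1.561 = 4870.21.
Real growth = 4870.21 / 4885.27 − 1 = -0.0031.

-0.31%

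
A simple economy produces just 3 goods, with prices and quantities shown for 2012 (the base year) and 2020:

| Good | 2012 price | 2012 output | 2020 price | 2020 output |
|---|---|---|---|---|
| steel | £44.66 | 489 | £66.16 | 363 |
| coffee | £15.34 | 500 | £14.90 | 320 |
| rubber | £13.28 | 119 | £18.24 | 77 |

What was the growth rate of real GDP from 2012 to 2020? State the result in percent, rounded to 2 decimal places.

-28.78%

Real GDP 2012 = Nominal GDP 2012 = 44.66·489 + 15.34·500 + 13.28·119 = 31089.06.
Real GDP 2020 (at 2012 prices) = 44.66·363 + 15.34·320 + 13.28·77 = 22142.94.
Real growth = 22142.94/31089.06 − 1 = -0.2878.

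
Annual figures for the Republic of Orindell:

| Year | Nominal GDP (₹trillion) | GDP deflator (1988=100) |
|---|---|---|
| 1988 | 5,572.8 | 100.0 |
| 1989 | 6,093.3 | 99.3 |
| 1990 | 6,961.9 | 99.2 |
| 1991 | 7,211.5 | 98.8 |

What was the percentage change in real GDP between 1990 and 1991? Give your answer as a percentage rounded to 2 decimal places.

4.00%

Real GDP 1990 = 6961.9/0.992 = 7018.04.
Real GDP 1991 = 7211.5/0.988 = 7299.09.
Change = 7299.09/7018.04 − 1 = 0.0400.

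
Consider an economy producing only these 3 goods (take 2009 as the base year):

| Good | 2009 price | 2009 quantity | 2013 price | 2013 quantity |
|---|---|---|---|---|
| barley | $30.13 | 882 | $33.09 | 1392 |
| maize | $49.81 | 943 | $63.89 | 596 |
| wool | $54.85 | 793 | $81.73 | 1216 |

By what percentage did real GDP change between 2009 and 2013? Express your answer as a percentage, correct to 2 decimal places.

18.18%

Real GDP 2009 = Nominal GDP 2009 = 30.13·882 + 49.81·943 + 54.85·793 = 117041.54.
Real GDP 2013 (at 2009 prices) = 30.13·1392 + 49.81·596 + 54.85·1216 = 138325.32.
Real growth = 138325.32/117041.54 − 1 = 0.1818.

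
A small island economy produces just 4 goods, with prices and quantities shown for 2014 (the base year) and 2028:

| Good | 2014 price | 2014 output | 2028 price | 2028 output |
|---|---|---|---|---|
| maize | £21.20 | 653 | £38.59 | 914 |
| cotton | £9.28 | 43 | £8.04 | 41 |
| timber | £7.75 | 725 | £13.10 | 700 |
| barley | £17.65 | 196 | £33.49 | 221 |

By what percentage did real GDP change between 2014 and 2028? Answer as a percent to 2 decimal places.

24.71%

Real GDP 2014 = Nominal GDP 2014 = 21.20·653 + 9.28·43 + 7.75·725 + 17.65·196 = 23320.79.
Real GDP 2028 (at 2014 prices) = 21.20·914 + 9.28·41 + 7.75·700 + 17.65·221 = 29082.93.
Real growth = 29082.93/23320.79 − 1 = 0.2471.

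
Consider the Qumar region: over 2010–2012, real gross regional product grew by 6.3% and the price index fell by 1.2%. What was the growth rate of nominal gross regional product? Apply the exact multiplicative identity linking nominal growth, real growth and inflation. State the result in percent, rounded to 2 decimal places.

(1 + g_nom) = (1 + g_real)(1 + π) = 1.0630 × 0.9880 = 1.05024.

5.02%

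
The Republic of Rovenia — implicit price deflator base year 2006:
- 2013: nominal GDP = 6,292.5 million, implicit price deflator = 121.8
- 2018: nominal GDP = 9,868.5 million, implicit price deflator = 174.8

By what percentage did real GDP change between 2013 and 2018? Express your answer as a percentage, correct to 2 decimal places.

9.28%

Deflate each year: 2013 → 6292.5/1.218 = 5166.26; 2018 → 9868.5/1.748 = 5645.59.
So real GDP changed by 5645.59/5166.26 − 1 = 0.0928, i.e. 9.28%.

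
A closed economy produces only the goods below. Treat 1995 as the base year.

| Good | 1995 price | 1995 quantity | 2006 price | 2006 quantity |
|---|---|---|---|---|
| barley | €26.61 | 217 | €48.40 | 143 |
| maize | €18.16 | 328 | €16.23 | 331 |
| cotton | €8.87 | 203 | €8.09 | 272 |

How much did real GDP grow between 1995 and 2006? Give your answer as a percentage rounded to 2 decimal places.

-9.63%

Real GDP 1995 = Nominal GDP 1995 = 26.61·217 + 18.16·328 + 8.87·203 = 13531.46.
Real GDP 2006 (at 1995 prices) = 26.61·143 + 18.16·331 + 8.87·272 = 12228.83.
Real growth = 12228.83/13531.46 − 1 = -0.0963.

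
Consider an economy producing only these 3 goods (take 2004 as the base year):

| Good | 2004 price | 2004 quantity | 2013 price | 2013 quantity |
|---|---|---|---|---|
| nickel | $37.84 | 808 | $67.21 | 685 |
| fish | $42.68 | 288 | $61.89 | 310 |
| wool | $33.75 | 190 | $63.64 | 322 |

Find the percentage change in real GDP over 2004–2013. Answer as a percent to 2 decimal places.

Real GDP 2004 = Nominal GDP 2004 = 37.84·808 + 42.68·288 + 33.75·190 = 49279.06.
Real GDP 2013 (at 2004 prices) = 37.84·685 + 42.68·310 + 33.75·322 = 50018.70.
Real growth = 50018.70/49279.06 − 1 = 0.0150.

1.50%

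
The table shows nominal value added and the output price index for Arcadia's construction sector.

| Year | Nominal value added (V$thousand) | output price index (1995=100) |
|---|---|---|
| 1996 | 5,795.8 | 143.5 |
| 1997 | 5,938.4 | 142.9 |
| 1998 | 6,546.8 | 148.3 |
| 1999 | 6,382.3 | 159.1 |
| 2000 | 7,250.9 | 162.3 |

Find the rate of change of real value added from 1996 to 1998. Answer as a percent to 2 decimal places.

9.30%

Real value added 1996 = 5795.8/1.435 = 4038.89.
Real value added 1998 = 6546.8/1.483 = 4414.57.
Change = 4414.57/4038.89 − 1 = 0.0930.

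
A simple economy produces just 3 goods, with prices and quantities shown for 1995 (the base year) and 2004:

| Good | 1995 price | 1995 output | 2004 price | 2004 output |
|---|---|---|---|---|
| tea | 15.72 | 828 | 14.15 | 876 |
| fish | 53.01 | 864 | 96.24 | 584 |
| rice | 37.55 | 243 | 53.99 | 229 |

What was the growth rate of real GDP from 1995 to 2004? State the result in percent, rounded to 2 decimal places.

-21.51%

Real GDP 1995 = Nominal GDP 1995 = 15.72·828 + 53.01·864 + 37.55·243 = 67941.45.
Real GDP 2004 (at 1995 prices) = 15.72·876 + 53.01·584 + 37.55·229 = 53327.51.
Real growth = 53327.51/67941.45 − 1 = -0.2151.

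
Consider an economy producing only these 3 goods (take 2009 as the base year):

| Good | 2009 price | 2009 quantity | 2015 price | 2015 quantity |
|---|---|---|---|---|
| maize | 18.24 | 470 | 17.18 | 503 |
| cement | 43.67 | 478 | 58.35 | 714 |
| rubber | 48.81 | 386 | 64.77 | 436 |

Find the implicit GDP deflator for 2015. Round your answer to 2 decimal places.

Nominal GDP 2015 = 17.18·503 + 58.35·714 + 64.77·436 = 78543.16.
Real GDP 2015 (at 2009 prices) = 18.24·503 + 43.67·714 + 48.81·436 = 61636.26.
Deflator = Nominal/Real × 100 = 78543.16/61636.26 × 100 = 127.430.

127.43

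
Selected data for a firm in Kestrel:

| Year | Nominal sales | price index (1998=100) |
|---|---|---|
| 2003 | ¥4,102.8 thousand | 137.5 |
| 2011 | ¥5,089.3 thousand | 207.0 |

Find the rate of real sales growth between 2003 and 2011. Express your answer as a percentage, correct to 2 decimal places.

-17.60%

Real sales 2003 = 4102.8 / 1.375 = 2983.85.
Real sales 2011 = 5089.3 / 2.070 = 2458.60.
Real growth = 2458.60 / 2983.85 − 1 = -0.1760.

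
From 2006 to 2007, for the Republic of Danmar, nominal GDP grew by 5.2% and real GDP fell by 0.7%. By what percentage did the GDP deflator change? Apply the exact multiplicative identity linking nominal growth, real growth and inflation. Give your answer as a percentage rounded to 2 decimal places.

5.94%

(1 + g_nom) = (1 + g_real)(1 + π), so π = 1.0520 / 0.9930 − 1 = 0.05942.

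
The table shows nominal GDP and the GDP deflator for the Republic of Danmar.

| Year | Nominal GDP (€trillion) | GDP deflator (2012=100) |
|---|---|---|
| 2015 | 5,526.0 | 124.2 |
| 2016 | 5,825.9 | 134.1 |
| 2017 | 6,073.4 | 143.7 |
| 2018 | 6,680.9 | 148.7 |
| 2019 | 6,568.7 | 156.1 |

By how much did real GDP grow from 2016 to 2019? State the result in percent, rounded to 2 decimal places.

Real GDP 2016 = 5825.9/1.341 = 4344.44.
Real GDP 2019 = 6568.7/1.561 = 4208.01.
Change = 4208.01/4344.44 − 1 = -0.0314.

-3.14%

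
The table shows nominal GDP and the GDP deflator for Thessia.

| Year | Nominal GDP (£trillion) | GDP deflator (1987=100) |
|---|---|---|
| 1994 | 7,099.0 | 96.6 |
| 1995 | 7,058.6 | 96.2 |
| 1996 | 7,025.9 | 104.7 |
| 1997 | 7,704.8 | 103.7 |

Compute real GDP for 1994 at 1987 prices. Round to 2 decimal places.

Real GDP 1994 = 7099.0 / 0.966 = 7348.86.

£7,348.86 trillion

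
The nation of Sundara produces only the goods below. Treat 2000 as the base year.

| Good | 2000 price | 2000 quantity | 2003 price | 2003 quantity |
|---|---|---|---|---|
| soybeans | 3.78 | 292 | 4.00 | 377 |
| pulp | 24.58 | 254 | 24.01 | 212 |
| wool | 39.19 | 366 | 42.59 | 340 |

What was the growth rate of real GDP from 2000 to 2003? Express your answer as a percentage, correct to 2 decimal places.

Real GDP 2000 = Nominal GDP 2000 = 3.78·292 + 24.58·254 + 39.19·366 = 21690.62.
Real GDP 2003 (at 2000 prices) = 3.78·377 + 24.58·212 + 39.19·340 = 19960.62.
Real growth = 19960.62/21690.62 − 1 = -0.0798.

-7.98%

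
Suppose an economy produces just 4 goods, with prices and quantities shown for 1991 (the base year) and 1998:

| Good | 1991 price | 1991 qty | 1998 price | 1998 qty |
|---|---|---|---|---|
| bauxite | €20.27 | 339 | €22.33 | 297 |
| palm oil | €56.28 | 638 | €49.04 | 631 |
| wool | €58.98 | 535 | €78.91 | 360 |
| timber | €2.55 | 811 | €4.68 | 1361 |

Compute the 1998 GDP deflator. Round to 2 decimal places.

109.24

Nominal GDP 1998 = 22.33·297 + 49.04·631 + 78.91·360 + 4.68·1361 = 72353.33.
Real GDP 1998 (at 1991 prices) = 20.27·297 + 56.28·631 + 58.98·360 + 2.55·1361 = 66236.22.
Deflator = Nominal/Real × 100 = 72353.33/66236.22 × 100 = 109.235.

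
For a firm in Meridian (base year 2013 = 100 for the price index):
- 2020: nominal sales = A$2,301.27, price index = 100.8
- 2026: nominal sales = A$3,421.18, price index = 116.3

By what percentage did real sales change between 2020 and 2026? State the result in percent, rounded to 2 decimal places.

28.85%

Deflate each year: 2020 → 2301.27/1.008 = 2283.01; 2026 → 3421.18/1.163 = 2941.69.
So real sales changed by 2941.69/2283.01 − 1 = 0.2885, i.e. 28.85%.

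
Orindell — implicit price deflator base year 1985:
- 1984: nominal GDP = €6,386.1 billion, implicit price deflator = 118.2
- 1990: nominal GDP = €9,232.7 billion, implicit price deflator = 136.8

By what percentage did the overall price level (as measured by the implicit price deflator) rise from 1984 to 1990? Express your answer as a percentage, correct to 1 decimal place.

Price-level change = 136.8 / 118.2 − 1 = 0.1574.

15.7%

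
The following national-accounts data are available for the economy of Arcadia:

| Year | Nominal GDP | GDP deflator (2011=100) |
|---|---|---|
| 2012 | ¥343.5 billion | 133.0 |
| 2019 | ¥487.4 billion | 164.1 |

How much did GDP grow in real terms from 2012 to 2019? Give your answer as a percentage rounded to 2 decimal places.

Deflate each year: 2012 → 343.5/1.330 = 258.27; 2019 → 487.4/1.641 = 297.01.
So real GDP changed by 297.01/258.27 − 1 = 0.1500, i.e. 15.00%.

15.00%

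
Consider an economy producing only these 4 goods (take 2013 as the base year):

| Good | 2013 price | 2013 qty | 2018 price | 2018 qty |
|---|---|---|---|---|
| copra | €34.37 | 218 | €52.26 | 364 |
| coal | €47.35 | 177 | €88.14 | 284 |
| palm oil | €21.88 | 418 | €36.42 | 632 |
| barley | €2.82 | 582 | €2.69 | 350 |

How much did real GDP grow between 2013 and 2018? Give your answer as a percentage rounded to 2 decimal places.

52.93%

Real GDP 2013 = Nominal GDP 2013 = 34.37·218 + 47.35·177 + 21.88·418 + 2.82·582 = 26660.69.
Real GDP 2018 (at 2013 prices) = 34.37·364 + 47.35·284 + 21.88·632 + 2.82·350 = 40773.24.
Real growth = 40773.24/26660.69 − 1 = 0.5293.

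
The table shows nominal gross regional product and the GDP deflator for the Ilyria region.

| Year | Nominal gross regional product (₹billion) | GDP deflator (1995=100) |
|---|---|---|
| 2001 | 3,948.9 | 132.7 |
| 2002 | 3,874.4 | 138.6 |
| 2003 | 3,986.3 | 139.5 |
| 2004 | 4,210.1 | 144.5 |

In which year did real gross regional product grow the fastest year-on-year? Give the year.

2002: real = 3874.4/1.386 = 2795.38; growth vs 2001 (2975.81) = -6.06%.
2003: real = 3986.3/1.395 = 2857.56; growth vs 2002 (2795.38) = 2.22%.
2004: real = 4210.1/1.445 = 2913.56; growth vs 2003 (2857.56) = 1.96%.

2003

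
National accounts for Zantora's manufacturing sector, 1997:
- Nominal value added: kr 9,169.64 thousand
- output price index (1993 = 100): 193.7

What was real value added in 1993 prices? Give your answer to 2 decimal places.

Real value added = Nominal / (output price index/100) = 9169.64 / 1.937 = 4733.94.

kr 4,733.94 thousand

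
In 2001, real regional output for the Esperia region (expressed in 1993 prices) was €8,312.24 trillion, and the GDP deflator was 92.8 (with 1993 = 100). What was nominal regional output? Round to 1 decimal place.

€7,713.8 trillion

Nominal regional output = Real × (GDP deflator/100) = 8312.24 × 0.928 = 7713.76.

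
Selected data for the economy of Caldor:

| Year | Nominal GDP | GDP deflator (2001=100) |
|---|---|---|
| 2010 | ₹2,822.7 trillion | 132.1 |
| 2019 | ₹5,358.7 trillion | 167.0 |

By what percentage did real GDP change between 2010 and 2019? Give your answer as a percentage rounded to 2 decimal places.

50.17%

Deflate each year: 2010 → 2822.7/1.321 = 2136.79; 2019 → 5358.7/1.670 = 3208.80.
So real GDP changed by 3208.80/2136.79 − 1 = 0.5017, i.e. 50.17%.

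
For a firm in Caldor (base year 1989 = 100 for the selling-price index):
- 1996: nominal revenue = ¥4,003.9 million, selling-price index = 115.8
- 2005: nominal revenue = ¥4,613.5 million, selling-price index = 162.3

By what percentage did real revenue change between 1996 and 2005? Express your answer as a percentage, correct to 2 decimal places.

Deflate each year: 1996 → 4003.9/1.158 = 3457.60; 2005 → 4613.5/1.623 = 2842.58.
So real revenue changed by 2842.58/3457.60 − 1 = -0.1779, i.e. -17.79%.

-17.79%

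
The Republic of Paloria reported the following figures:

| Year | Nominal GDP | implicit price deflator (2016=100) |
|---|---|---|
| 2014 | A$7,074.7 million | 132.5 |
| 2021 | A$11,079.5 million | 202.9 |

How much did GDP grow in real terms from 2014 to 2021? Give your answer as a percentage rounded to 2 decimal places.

2.27%

Real GDP 2014 = 7074.7 / 1.325 = 5339.40.
Real GDP 2021 = 11079.5 / 2.029 = 5460.57.
Real growth = 5460.57 / 5339.40 − 1 = 0.0227.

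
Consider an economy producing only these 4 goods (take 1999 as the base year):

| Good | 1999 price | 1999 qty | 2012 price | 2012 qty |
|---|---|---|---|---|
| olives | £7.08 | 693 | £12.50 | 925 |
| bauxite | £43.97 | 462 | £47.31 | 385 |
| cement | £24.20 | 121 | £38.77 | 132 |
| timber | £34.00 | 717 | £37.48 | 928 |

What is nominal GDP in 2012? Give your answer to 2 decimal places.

£69675.93

Nominal GDP 2012 = Σ (p_2012 × q_2012) = 12.50·925 + 47.31·385 + 38.77·132 + 37.48·928 = 69675.93.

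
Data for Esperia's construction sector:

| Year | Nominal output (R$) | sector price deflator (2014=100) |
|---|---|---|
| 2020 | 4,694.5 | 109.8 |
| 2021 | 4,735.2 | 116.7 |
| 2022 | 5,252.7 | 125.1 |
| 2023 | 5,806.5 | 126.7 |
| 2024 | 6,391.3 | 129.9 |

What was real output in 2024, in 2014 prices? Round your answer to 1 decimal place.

Real output 2024 = 6391.3 / 1.299 = 4920.17.

R$4,920.2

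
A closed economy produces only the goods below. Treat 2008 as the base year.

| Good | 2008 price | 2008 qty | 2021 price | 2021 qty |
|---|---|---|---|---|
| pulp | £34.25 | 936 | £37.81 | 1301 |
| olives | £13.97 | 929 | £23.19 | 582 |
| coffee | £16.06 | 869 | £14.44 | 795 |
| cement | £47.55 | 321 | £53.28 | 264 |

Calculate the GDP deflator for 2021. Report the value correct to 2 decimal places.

Nominal GDP 2021 = 37.81·1301 + 23.19·582 + 14.44·795 + 53.28·264 = 88233.11.
Real GDP 2021 (at 2008 prices) = 34.25·1301 + 13.97·582 + 16.06·795 + 47.55·264 = 78010.69.
Deflator = Nominal/Real × 100 = 88233.11/78010.69 × 100 = 113.104.

113.10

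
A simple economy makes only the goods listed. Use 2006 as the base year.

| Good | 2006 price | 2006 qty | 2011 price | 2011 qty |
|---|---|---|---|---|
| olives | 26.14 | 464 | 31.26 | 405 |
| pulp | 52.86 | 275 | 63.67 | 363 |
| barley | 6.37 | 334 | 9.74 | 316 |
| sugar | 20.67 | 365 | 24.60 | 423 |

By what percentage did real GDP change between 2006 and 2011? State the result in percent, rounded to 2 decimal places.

11.54%

Real GDP 2006 = Nominal GDP 2006 = 26.14·464 + 52.86·275 + 6.37·334 + 20.67·365 = 36337.59.
Real GDP 2011 (at 2006 prices) = 26.14·405 + 52.86·363 + 6.37·316 + 20.67·423 = 40531.21.
Real growth = 40531.21/36337.59 − 1 = 0.1154.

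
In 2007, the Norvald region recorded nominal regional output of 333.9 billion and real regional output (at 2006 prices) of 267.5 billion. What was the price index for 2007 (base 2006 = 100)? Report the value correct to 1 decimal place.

124.8

price index = (Nominal / Real) × 100 = 333.9 / 267.5 × 100 = 124.82.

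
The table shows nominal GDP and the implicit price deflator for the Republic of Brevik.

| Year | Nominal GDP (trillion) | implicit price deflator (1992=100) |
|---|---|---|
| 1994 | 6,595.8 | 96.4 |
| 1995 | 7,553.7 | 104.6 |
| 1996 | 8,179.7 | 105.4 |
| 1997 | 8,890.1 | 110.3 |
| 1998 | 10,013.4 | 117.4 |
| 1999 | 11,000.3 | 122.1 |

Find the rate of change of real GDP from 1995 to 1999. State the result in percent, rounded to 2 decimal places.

24.76%

Real GDP 1995 = 7553.7/1.046 = 7221.51.
Real GDP 1999 = 11000.3/1.221 = 9009.25.
Change = 9009.25/7221.51 − 1 = 0.2476.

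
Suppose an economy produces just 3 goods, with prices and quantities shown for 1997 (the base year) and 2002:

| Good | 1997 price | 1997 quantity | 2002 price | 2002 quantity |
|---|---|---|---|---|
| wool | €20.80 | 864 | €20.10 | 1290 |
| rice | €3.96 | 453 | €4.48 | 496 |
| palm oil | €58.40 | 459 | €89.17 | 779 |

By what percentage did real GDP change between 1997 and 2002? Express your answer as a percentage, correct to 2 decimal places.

Real GDP 1997 = Nominal GDP 1997 = 20.80·864 + 3.96·453 + 58.40·459 = 46570.68.
Real GDP 2002 (at 1997 prices) = 20.80·1290 + 3.96·496 + 58.40·779 = 74289.76.
Real growth = 74289.76/46570.68 − 1 = 0.5952.

59.52%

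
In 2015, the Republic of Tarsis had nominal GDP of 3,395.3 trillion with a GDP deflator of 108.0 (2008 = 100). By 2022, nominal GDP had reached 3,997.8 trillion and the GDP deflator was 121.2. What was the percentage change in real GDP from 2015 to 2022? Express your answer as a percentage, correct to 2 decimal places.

Real GDP 2015 = 3395.3 / 1.080 = 3143.80.
Real GDP 2022 = 3997.8 / 1.212 = 3298.51.
Real growth = 3298.51 / 3143.80 − 1 = 0.0492.

4.92%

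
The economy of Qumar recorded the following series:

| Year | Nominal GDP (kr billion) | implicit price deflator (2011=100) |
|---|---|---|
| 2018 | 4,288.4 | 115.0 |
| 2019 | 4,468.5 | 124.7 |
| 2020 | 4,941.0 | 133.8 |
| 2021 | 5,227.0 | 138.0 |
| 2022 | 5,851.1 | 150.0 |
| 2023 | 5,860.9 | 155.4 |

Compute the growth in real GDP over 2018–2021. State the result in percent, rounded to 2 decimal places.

1.57%

Real GDP 2018 = 4288.4/1.150 = 3729.04.
Real GDP 2021 = 5227.0/1.380 = 3787.68.
Change = 3787.68/3729.04 − 1 = 0.0157.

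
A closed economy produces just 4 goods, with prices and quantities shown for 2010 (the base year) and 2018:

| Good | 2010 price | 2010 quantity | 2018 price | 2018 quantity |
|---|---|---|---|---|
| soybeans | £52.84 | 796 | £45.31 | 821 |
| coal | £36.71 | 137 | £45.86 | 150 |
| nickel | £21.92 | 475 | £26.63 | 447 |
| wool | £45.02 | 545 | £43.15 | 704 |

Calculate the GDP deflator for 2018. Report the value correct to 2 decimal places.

Nominal GDP 2018 = 45.31·821 + 45.86·150 + 26.63·447 + 43.15·704 = 86359.72.
Real GDP 2018 (at 2010 prices) = 52.84·821 + 36.71·150 + 21.92·447 + 45.02·704 = 90380.46.
Deflator = Nominal/Real × 100 = 86359.72/90380.46 × 100 = 95.551.

95.55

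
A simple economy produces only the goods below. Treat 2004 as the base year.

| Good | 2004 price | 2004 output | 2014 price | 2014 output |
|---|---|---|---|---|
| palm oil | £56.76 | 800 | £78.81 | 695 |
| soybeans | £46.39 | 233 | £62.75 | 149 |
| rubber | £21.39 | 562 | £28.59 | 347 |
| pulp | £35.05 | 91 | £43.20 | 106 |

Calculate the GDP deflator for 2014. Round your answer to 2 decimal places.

Nominal GDP 2014 = 78.81·695 + 62.75·149 + 28.59·347 + 43.20·106 = 78622.63.
Real GDP 2014 (at 2004 prices) = 56.76·695 + 46.39·149 + 21.39·347 + 35.05·106 = 57497.94.
Deflator = Nominal/Real × 100 = 78622.63/57497.94 × 100 = 136.740.

136.74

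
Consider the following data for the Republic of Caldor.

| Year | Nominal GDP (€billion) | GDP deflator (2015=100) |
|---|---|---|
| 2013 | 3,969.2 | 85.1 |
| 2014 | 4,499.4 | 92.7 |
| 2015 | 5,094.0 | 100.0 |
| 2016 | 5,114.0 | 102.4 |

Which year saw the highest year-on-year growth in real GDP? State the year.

2015

2014: real = 4499.4/0.927 = 4853.72; growth vs 2013 (4664.16) = 4.06%.
2015: real = 5094.0/1.000 = 5094.00; growth vs 2014 (4853.72) = 4.95%.
2016: real = 5114.0/1.024 = 4994.14; growth vs 2015 (5094.00) = -1.96%.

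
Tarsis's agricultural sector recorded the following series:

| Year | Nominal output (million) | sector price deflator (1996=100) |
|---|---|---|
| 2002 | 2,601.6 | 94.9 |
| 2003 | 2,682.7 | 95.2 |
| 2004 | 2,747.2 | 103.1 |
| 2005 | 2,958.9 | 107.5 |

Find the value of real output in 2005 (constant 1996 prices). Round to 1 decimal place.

2,752.5 million

Real output 2005 = 2958.9 / 1.075 = 2752.47.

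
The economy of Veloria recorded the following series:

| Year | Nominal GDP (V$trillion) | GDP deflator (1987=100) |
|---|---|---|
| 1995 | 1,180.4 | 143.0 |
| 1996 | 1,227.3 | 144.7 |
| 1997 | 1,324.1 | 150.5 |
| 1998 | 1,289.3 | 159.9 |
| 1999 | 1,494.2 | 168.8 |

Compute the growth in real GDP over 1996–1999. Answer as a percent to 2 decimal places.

Real GDP 1996 = 1227.3/1.447 = 848.17.
Real GDP 1999 = 1494.2/1.688 = 885.19.
Change = 885.19/848.17 − 1 = 0.0436.

4.36%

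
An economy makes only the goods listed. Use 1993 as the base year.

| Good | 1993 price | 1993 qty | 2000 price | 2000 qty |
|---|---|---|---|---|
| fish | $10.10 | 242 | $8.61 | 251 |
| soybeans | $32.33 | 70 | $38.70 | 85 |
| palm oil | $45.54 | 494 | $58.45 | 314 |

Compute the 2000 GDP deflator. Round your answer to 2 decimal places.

Nominal GDP 2000 = 8.61·251 + 38.70·85 + 58.45·314 = 23803.91.
Real GDP 2000 (at 1993 prices) = 10.10·251 + 32.33·85 + 45.54·314 = 19582.71.
Deflator = Nominal/Real × 100 = 23803.91/19582.71 × 100 = 121.556.

121.56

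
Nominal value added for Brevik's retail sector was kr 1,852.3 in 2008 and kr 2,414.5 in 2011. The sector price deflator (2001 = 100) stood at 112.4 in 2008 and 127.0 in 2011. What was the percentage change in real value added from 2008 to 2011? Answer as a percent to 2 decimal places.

Deflate each year: 2008 → 1852.3/1.124 = 1647.95; 2011 → 2414.5/1.270 = 1901.18.
So real value added changed by 1901.18/1647.95 − 1 = 0.1537, i.e. 15.37%.

15.37%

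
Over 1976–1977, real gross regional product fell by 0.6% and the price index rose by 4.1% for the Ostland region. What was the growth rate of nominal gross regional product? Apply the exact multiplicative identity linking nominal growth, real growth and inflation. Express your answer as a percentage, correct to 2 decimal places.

(1 + g_nom) = (1 + g_real)(1 + π) = 0.9940 × 1.0410 = 1.03475.

3.48%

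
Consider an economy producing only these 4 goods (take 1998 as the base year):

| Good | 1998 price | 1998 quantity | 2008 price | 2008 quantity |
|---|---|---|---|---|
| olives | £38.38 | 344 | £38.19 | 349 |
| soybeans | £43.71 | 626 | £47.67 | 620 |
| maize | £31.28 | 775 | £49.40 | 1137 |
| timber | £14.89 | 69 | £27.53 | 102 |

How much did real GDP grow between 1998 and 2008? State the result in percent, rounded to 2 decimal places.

17.84%

Real GDP 1998 = Nominal GDP 1998 = 38.38·344 + 43.71·626 + 31.28·775 + 14.89·69 = 65834.59.
Real GDP 2008 (at 1998 prices) = 38.38·349 + 43.71·620 + 31.28·1137 + 14.89·102 = 77578.96.
Real growth = 77578.96/65834.59 − 1 = 0.1784.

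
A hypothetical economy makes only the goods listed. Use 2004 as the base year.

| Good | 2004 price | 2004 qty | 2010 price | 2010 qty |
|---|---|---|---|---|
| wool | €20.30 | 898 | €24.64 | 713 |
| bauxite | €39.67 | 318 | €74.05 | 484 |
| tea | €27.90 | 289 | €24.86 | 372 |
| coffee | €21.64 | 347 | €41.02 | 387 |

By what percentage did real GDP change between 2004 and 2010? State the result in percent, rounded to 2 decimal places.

Real GDP 2004 = Nominal GDP 2004 = 20.30·898 + 39.67·318 + 27.90·289 + 21.64·347 = 46416.64.
Real GDP 2010 (at 2004 prices) = 20.30·713 + 39.67·484 + 27.90·372 + 21.64·387 = 52427.66.
Real growth = 52427.66/46416.64 − 1 = 0.1295.

12.95%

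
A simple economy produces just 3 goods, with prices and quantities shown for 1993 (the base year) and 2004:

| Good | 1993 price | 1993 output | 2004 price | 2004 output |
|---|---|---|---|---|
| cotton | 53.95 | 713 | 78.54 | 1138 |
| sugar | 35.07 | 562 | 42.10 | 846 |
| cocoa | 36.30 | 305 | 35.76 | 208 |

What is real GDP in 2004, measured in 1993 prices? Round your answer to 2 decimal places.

98614.72

Real GDP 2004 = Σ (p_1993 × q_2004) = 53.95·1138 + 35.07·846 + 36.30·208 = 98614.72.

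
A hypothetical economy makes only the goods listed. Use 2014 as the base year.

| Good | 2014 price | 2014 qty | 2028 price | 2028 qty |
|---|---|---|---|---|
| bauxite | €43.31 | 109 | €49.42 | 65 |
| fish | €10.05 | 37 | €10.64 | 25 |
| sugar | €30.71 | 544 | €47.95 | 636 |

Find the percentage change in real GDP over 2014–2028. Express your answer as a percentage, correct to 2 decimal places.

Real GDP 2014 = Nominal GDP 2014 = 43.31·109 + 10.05·37 + 30.71·544 = 21798.88.
Real GDP 2028 (at 2014 prices) = 43.31·65 + 10.05·25 + 30.71·636 = 22597.96.
Real growth = 22597.96/21798.88 − 1 = 0.0367.

3.67%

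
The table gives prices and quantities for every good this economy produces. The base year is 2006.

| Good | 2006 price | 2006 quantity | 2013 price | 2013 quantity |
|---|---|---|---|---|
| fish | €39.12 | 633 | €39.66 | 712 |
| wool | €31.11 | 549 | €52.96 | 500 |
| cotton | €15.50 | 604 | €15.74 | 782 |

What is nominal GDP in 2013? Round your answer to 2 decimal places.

€67026.60

Nominal GDP 2013 = Σ (p_2013 × q_2013) = 39.66·712 + 52.96·500 + 15.74·782 = 67026.60.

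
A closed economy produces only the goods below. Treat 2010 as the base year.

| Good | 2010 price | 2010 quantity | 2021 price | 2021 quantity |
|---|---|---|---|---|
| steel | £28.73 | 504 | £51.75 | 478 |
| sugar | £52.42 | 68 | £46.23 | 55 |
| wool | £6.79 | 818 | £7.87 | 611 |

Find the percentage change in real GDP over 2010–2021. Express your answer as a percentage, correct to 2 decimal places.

-12.01%

Real GDP 2010 = Nominal GDP 2010 = 28.73·504 + 52.42·68 + 6.79·818 = 23598.70.
Real GDP 2021 (at 2010 prices) = 28.73·478 + 52.42·55 + 6.79·611 = 20764.73.
Real growth = 20764.73/23598.70 − 1 = -0.1201.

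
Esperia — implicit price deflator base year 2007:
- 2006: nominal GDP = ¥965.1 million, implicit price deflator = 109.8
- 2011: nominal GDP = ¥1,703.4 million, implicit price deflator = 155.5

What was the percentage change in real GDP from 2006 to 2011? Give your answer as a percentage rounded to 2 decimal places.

Real GDP 2006 = 965.1 / 1.098 = 878.96.
Real GDP 2011 = 1703.4 / 1.555 = 1095.43.
Real growth = 1095.43 / 878.96 − 1 = 0.2463.

24.63%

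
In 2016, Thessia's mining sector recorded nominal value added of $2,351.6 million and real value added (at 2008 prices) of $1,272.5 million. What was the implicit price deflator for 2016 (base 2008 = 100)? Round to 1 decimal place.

implicit price deflator = (Nominal / Real) × 100 = 2351.6 / 1272.5 × 100 = 184.80.

184.8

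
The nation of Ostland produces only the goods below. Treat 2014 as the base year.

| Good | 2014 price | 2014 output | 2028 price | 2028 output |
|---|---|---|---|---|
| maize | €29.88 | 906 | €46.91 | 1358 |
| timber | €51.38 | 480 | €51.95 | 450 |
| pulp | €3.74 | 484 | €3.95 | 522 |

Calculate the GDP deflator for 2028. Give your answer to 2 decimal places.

Nominal GDP 2028 = 46.91·1358 + 51.95·450 + 3.95·522 = 89143.18.
Real GDP 2028 (at 2014 prices) = 29.88·1358 + 51.38·450 + 3.74·522 = 65650.32.
Deflator = Nominal/Real × 100 = 89143.18/65650.32 × 100 = 135.785.

135.78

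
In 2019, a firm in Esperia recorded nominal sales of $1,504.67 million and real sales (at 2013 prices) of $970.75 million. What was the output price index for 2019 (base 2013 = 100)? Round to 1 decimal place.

output price index = (Nominal / Real) × 100 = 1504.67 / 970.75 × 100 = 155.00.

155.0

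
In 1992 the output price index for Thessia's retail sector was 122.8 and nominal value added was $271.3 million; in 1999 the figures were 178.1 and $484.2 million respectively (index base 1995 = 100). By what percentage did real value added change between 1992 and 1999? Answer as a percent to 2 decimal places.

Real value added 1992 = 271.3 / 1.228 = 220.93.
Real value added 1999 = 484.2 / 1.781 = 271.87.
Real growth = 271.87 / 220.93 − 1 = 0.2306.

23.06%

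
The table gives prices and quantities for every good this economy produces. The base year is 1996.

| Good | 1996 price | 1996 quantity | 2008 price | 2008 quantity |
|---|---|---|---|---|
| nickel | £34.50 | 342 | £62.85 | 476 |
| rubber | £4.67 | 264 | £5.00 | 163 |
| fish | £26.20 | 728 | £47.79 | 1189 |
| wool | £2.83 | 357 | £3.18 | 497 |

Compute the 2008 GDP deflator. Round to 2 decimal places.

179.20

Nominal GDP 2008 = 62.85·476 + 5.00·163 + 47.79·1189 + 3.18·497 = 89134.37.
Real GDP 2008 (at 1996 prices) = 34.50·476 + 4.67·163 + 26.20·1189 + 2.83·497 = 49741.52.
Deflator = Nominal/Real × 100 = 89134.37/49741.52 × 100 = 179.195.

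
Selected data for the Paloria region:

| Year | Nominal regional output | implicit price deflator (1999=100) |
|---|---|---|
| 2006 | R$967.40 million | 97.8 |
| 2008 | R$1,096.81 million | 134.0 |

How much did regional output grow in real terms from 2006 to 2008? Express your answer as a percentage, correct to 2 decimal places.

-17.25%

Real regional output 2006 = 967.40 / 0.978 = 989.16.
Real regional output 2008 = 1096.81 / 1.340 = 818.51.
Real growth = 818.51 / 989.16 − 1 = -0.1725.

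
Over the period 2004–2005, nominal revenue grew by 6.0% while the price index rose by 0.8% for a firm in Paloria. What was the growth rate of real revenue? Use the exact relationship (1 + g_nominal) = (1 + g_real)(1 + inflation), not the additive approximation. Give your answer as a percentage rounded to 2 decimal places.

5.16%

(1 + g_nom) = (1 + g_real)(1 + π), so g_real = 1.0600 / 1.0080 − 1 = 0.05159.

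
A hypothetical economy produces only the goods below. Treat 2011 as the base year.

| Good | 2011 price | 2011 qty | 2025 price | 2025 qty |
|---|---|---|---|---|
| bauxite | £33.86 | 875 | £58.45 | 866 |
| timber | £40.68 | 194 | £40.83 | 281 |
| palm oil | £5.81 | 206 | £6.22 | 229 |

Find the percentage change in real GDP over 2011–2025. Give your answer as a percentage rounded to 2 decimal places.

Real GDP 2011 = Nominal GDP 2011 = 33.86·875 + 40.68·194 + 5.81·206 = 38716.28.
Real GDP 2025 (at 2011 prices) = 33.86·866 + 40.68·281 + 5.81·229 = 42084.33.
Real growth = 42084.33/38716.28 − 1 = 0.0870.

8.70%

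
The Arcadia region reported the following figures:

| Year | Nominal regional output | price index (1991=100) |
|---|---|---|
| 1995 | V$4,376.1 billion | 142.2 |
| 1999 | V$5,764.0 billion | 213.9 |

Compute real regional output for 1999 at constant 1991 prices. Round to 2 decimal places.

Real regional output = Nominal / (price index/100) = 5764.0 / 2.139 = 2694.72.

V$2,694.72 billion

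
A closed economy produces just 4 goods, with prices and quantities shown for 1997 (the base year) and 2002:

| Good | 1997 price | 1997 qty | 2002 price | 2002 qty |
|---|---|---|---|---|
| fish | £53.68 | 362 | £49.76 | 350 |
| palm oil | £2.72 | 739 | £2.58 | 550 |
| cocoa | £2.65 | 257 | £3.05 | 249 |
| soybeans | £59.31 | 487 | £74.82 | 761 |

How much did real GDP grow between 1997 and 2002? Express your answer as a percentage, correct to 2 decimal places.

Real GDP 1997 = Nominal GDP 1997 = 53.68·362 + 2.72·739 + 2.65·257 + 59.31·487 = 51007.26.
Real GDP 2002 (at 1997 prices) = 53.68·350 + 2.72·550 + 2.65·249 + 59.31·761 = 66078.76.
Real growth = 66078.76/51007.26 − 1 = 0.2955.

29.55%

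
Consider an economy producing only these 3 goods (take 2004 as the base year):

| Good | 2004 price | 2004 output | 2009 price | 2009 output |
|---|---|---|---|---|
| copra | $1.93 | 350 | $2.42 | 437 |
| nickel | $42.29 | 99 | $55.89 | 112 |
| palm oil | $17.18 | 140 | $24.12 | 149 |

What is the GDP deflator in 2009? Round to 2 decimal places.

134.05

Nominal GDP 2009 = 2.42·437 + 55.89·112 + 24.12·149 = 10911.10.
Real GDP 2009 (at 2004 prices) = 1.93·437 + 42.29·112 + 17.18·149 = 8139.71.
Deflator = Nominal/Real × 100 = 10911.10/8139.71 × 100 = 134.048.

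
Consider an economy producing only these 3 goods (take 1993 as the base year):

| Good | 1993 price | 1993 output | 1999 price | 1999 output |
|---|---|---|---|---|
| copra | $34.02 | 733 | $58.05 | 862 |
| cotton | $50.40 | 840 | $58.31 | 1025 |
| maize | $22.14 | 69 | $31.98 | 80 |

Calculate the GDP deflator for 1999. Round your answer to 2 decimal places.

Nominal GDP 1999 = 58.05·862 + 58.31·1025 + 31.98·80 = 112365.25.
Real GDP 1999 (at 1993 prices) = 34.02·862 + 50.40·1025 + 22.14·80 = 82756.44.
Deflator = Nominal/Real × 100 = 112365.25/82756.44 × 100 = 135.778.

135.78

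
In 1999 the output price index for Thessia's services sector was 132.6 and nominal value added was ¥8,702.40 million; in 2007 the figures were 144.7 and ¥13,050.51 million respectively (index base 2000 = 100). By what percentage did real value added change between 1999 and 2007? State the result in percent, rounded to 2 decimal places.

37.42%

Deflate each year: 1999 → 8702.40/1.326 = 6562.90; 2007 → 13050.51/1.447 = 9019.01.
So real value added changed by 9019.01/6562.90 − 1 = 0.3742, i.e. 37.42%.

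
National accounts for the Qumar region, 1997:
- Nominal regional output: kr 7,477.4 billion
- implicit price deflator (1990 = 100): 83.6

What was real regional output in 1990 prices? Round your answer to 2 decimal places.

kr 8,944.26 billion

Real regional output = Nominal / (implicit price deflator/100) = 7477.4 / 0.836 = 8944.26.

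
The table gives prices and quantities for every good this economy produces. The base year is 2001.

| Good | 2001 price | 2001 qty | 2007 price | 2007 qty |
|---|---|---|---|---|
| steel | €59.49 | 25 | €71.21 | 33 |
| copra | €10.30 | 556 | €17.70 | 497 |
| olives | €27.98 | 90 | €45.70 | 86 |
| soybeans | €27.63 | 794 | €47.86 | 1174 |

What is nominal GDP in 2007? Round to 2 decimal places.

€71264.67

Nominal GDP 2007 = Σ (p_2007 × q_2007) = 71.21·33 + 17.70·497 + 45.70·86 + 47.86·1174 = 71264.67.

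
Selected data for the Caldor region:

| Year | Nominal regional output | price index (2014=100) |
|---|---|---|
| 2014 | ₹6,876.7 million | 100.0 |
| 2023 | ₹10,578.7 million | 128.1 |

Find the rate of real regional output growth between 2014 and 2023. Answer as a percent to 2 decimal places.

20.09%

Real regional output 2014 = 6876.7 / 1.000 = 6876.70.
Real regional output 2023 = 10578.7 / 1.281 = 8258.16.
Real growth = 8258.16 / 6876.70 − 1 = 0.2009.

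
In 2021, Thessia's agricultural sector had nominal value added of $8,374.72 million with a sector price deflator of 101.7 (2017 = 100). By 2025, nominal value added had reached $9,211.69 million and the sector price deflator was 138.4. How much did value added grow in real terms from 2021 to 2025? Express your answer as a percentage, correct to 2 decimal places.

-19.17%

Deflate each year: 2021 → 8374.72/1.017 = 8234.73; 2025 → 9211.69/1.384 = 6655.85.
So real value added changed by 6655.85/8234.73 − 1 = -0.1917, i.e. -19.17%.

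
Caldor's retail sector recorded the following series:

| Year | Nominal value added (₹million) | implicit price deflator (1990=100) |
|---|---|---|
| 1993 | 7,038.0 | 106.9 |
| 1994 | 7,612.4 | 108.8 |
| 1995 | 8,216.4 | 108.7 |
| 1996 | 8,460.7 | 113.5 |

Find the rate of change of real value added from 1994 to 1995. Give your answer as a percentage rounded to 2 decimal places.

Real value added 1994 = 7612.4/1.088 = 6996.69.
Real value added 1995 = 8216.4/1.087 = 7558.79.
Change = 7558.79/6996.69 − 1 = 0.0803.

8.03%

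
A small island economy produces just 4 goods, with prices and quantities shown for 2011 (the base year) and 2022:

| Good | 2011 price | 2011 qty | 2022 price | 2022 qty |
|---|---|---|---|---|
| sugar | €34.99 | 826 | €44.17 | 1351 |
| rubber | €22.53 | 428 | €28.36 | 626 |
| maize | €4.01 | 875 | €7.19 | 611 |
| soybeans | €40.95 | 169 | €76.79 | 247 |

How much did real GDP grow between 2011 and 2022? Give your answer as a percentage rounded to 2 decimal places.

50.98%

Real GDP 2011 = Nominal GDP 2011 = 34.99·826 + 22.53·428 + 4.01·875 + 40.95·169 = 48973.88.
Real GDP 2022 (at 2011 prices) = 34.99·1351 + 22.53·626 + 4.01·611 + 40.95·247 = 73940.03.
Real growth = 73940.03/48973.88 − 1 = 0.5098.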